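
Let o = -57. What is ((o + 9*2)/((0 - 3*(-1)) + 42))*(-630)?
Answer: 546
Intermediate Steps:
((o + 9*2)/((0 - 3*(-1)) + 42))*(-630) = ((-57 + 9*2)/((0 - 3*(-1)) + 42))*(-630) = ((-57 + 18)/((0 + 3) + 42))*(-630) = -39/(3 + 42)*(-630) = -39/45*(-630) = -39*1/45*(-630) = -13/15*(-630) = 546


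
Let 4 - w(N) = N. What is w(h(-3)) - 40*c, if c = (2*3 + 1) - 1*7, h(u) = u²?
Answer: -5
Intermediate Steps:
c = 0 (c = (6 + 1) - 7 = 7 - 7 = 0)
w(N) = 4 - N
w(h(-3)) - 40*c = (4 - 1*(-3)²) - 40*0 = (4 - 1*9) + 0 = (4 - 9) + 0 = -5 + 0 = -5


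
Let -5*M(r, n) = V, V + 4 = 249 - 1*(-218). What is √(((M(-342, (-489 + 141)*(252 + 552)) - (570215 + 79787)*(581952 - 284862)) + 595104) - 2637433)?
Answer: 8*I*√75434037735/5 ≈ 4.3944e+5*I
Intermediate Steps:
V = 463 (V = -4 + (249 - 1*(-218)) = -4 + (249 + 218) = -4 + 467 = 463)
M(r, n) = -463/5 (M(r, n) = -⅕*463 = -463/5)
√(((M(-342, (-489 + 141)*(252 + 552)) - (570215 + 79787)*(581952 - 284862)) + 595104) - 2637433) = √(((-463/5 - (570215 + 79787)*(581952 - 284862)) + 595104) - 2637433) = √(((-463/5 - 650002*297090) + 595104) - 2637433) = √(((-463/5 - 1*193109094180) + 595104) - 2637433) = √(((-463/5 - 193109094180) + 595104) - 2637433) = √((-965545471363/5 + 595104) - 2637433) = √(-965542495843/5 - 2637433) = √(-965555683008/5) = 8*I*√75434037735/5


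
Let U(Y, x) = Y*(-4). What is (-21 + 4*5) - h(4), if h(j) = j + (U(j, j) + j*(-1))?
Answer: 15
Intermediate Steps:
U(Y, x) = -4*Y
h(j) = -4*j (h(j) = j + (-4*j + j*(-1)) = j + (-4*j - j) = j - 5*j = -4*j)
(-21 + 4*5) - h(4) = (-21 + 4*5) - (-4)*4 = (-21 + 20) - 1*(-16) = -1 + 16 = 15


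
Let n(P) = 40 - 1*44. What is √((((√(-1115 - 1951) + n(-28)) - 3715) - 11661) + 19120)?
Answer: √(3740 + I*√3066) ≈ 61.157 + 0.4527*I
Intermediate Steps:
n(P) = -4 (n(P) = 40 - 44 = -4)
√((((√(-1115 - 1951) + n(-28)) - 3715) - 11661) + 19120) = √((((√(-1115 - 1951) - 4) - 3715) - 11661) + 19120) = √((((√(-3066) - 4) - 3715) - 11661) + 19120) = √((((I*√3066 - 4) - 3715) - 11661) + 19120) = √((((-4 + I*√3066) - 3715) - 11661) + 19120) = √(((-3719 + I*√3066) - 11661) + 19120) = √((-15380 + I*√3066) + 19120) = √(3740 + I*√3066)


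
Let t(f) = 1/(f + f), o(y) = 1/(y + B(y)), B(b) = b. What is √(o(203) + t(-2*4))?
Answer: I*√39585/812 ≈ 0.24502*I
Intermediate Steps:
o(y) = 1/(2*y) (o(y) = 1/(y + y) = 1/(2*y))
t(f) = 1/(2*f)
√(o(203) + t(-2*4)) = √((½)/203 + 1/(2*((-2*4)))) = √((½)*(1/203) + (½)/(-8)) = √(1/406 + (½)*(-⅛)) = √(1/406 - 1/16) = √(-195/3248) = I*√39585/812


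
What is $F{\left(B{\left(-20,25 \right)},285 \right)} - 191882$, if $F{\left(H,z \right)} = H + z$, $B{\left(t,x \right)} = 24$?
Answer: $-191573$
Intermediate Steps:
$F{\left(B{\left(-20,25 \right)},285 \right)} - 191882 = \left(24 + 285\right) - 191882 = 309 - 191882 = -191573$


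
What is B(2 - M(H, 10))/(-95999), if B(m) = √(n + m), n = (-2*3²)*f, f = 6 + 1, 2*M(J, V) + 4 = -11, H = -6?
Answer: -I*√466/191998 ≈ -0.00011243*I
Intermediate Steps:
M(J, V) = -15/2 (M(J, V) = -2 + (½)*(-11) = -2 - 11/2 = -15/2)
f = 7
n = -126 (n = -2*3²*7 = -2*9*7 = -18*7 = -126)
B(m) = √(-126 + m)
B(2 - M(H, 10))/(-95999) = √(-126 + (2 - 1*(-15/2)))/(-95999) = √(-126 + (2 + 15/2))*(-1/95999) = √(-126 + 19/2)*(-1/95999) = √(-233/2)*(-1/95999) = (I*√466/2)*(-1/95999) = -I*√466/191998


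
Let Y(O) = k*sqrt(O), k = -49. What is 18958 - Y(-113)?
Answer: 18958 + 49*I*sqrt(113) ≈ 18958.0 + 520.88*I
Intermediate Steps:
Y(O) = -49*sqrt(O)
18958 - Y(-113) = 18958 - (-49)*sqrt(-113) = 18958 - (-49)*I*sqrt(113) = 18958 + 49*I*sqrt(113)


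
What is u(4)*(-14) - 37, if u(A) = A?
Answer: -93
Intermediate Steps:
u(4)*(-14) - 37 = 4*(-14) - 37 = -56 - 37 = -93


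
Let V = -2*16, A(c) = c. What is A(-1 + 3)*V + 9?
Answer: -55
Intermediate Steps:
V = -32
A(-1 + 3)*V + 9 = (-1 + 3)*(-32) + 9 = 2*(-32) + 9 = -64 + 9 = -55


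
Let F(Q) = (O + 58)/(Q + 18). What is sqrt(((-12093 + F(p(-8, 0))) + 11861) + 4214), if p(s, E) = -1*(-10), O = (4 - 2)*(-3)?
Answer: sqrt(195209)/7 ≈ 63.118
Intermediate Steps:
O = -6 (O = 2*(-3) = -6)
p(s, E) = 10
F(Q) = 52/(18 + Q) (F(Q) = (-6 + 58)/(Q + 18) = 52/(18 + Q))
sqrt(((-12093 + F(p(-8, 0))) + 11861) + 4214) = sqrt(((-12093 + 52/(18 + 10)) + 11861) + 4214) = sqrt(((-12093 + 52/28) + 11861) + 4214) = sqrt(((-12093 + 52*(1/28)) + 11861) + 4214) = sqrt(((-12093 + 13/7) + 11861) + 4214) = sqrt((-84638/7 + 11861) + 4214) = sqrt(-1611/7 + 4214) = sqrt(27887/7) = sqrt(195209)/7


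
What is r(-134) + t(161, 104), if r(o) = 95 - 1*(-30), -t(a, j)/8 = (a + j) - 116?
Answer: -1067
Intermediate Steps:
t(a, j) = 928 - 8*a - 8*j (t(a, j) = -8*((a + j) - 116) = -8*(-116 + a + j) = 928 - 8*a - 8*j)
r(o) = 125 (r(o) = 95 + 30 = 125)
r(-134) + t(161, 104) = 125 + (928 - 8*161 - 8*104) = 125 + (928 - 1288 - 832) = 125 - 1192 = -1067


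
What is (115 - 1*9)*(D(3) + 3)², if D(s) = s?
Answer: 3816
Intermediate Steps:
(115 - 1*9)*(D(3) + 3)² = (115 - 1*9)*(3 + 3)² = (115 - 9)*6² = 106*36 = 3816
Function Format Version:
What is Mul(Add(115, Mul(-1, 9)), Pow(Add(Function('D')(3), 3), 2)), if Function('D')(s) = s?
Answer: 3816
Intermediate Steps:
Mul(Add(115, Mul(-1, 9)), Pow(Add(Function('D')(3), 3), 2)) = Mul(Add(115, Mul(-1, 9)), Pow(Add(3, 3), 2)) = Mul(Add(115, -9), Pow(6, 2)) = Mul(106, 36) = 3816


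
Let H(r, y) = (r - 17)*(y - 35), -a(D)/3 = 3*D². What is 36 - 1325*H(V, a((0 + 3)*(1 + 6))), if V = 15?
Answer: -10610564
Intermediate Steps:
a(D) = -9*D²
H(r, y) = (-35 + y)*(-17 + r) (H(r, y) = (-17 + r)*(-35 + y) = (-35 + y)*(-17 + r))
36 - 1325*H(V, a((0 + 3)*(1 + 6))) = 36 - 1325*(595 - 35*15 - (-153)*((0 + 3)*(1 + 6))² + 15*(-9*(0 + 3)²*(1 + 6)²)) = 36 - 1325*(595 - 525 - (-153)*(3*7)² + 15*(-9*(3*7)²)) = 36 - 1325*(595 - 525 - (-153)*21² + 15*(-9*21²)) = 36 - 1325*(595 - 525 - (-153)*441 + 15*(-9*441)) = 36 - 1325*(595 - 525 - 17*(-3969) + 15*(-3969)) = 36 - 1325*(595 - 525 + 67473 - 59535) = 36 - 1325*8008 = 36 - 10610600 = -10610564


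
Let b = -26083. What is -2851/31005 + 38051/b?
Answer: -1254133888/808703415 ≈ -1.5508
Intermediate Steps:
-2851/31005 + 38051/b = -2851/31005 + 38051/(-26083) = -2851*1/31005 + 38051*(-1/26083) = -2851/31005 - 38051/26083 = -1254133888/808703415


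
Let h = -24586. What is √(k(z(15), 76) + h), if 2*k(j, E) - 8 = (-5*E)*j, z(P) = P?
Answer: 6*I*√762 ≈ 165.63*I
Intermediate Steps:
k(j, E) = 4 - 5*E*j/2 (k(j, E) = 4 + ((-5*E)*j)/2 = 4 + (-5*E*j)/2 = 4 - 5*E*j/2)
√(k(z(15), 76) + h) = √((4 - 5/2*76*15) - 24586) = √((4 - 2850) - 24586) = √(-2846 - 24586) = √(-27432) = 6*I*√762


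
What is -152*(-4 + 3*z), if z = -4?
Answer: 2432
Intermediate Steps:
-152*(-4 + 3*z) = -152*(-4 + 3*(-4)) = -152*(-4 - 12) = -152*(-16) = 2432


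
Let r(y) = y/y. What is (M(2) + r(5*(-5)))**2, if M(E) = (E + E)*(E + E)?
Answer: 289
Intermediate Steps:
M(E) = 4*E**2 (M(E) = (2*E)*(2*E) = 4*E**2)
r(y) = 1
(M(2) + r(5*(-5)))**2 = (4*2**2 + 1)**2 = (4*4 + 1)**2 = (16 + 1)**2 = 17**2 = 289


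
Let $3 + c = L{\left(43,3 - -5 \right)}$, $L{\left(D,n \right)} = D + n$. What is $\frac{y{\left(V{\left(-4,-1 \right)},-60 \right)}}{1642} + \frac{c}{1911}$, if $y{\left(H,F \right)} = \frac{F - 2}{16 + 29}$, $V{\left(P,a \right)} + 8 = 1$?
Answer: $\frac{571373}{23533965} \approx 0.024279$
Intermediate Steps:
$V{\left(P,a \right)} = -7$ ($V{\left(P,a \right)} = -8 + 1 = -7$)
$y{\left(H,F \right)} = - \frac{2}{45} + \frac{F}{45}$ ($y{\left(H,F \right)} = \frac{-2 + F}{45} = \left(-2 + F\right) \frac{1}{45} = - \frac{2}{45} + \frac{F}{45}$)
$c = 48$ ($c = -3 + \left(43 + \left(3 - -5\right)\right) = -3 + \left(43 + \left(3 + 5\right)\right) = -3 + \left(43 + 8\right) = -3 + 51 = 48$)
$\frac{y{\left(V{\left(-4,-1 \right)},-60 \right)}}{1642} + \frac{c}{1911} = \frac{- \frac{2}{45} + \frac{1}{45} \left(-60\right)}{1642} + \frac{48}{1911} = \left(- \frac{2}{45} - \frac{4}{3}\right) \frac{1}{1642} + 48 \cdot \frac{1}{1911} = \left(- \frac{62}{45}\right) \frac{1}{1642} + \frac{16}{637} = - \frac{31}{36945} + \frac{16}{637} = \frac{571373}{23533965}$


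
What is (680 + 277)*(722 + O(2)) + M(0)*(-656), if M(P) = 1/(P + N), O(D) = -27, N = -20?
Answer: 3325739/5 ≈ 6.6515e+5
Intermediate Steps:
M(P) = 1/(-20 + P) (M(P) = 1/(P - 20) = 1/(-20 + P))
(680 + 277)*(722 + O(2)) + M(0)*(-656) = (680 + 277)*(722 - 27) - 656/(-20 + 0) = 957*695 - 656/(-20) = 665115 - 1/20*(-656) = 665115 + 164/5 = 3325739/5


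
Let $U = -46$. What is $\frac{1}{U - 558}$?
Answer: $- \frac{1}{604} \approx -0.0016556$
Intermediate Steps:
$\frac{1}{U - 558} = \frac{1}{-46 - 558} = \frac{1}{-604} = - \frac{1}{604}$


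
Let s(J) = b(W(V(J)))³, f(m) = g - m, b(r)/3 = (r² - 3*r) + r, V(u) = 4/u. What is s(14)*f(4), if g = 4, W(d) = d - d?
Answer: 0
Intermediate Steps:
W(d) = 0
b(r) = -6*r + 3*r² (b(r) = 3*((r² - 3*r) + r) = 3*(r² - 2*r) = -6*r + 3*r²)
f(m) = 4 - m
s(J) = 0 (s(J) = (3*0*(-2 + 0))³ = (3*0*(-2))³ = 0³ = 0)
s(14)*f(4) = 0*(4 - 1*4) = 0*(4 - 4) = 0*0 = 0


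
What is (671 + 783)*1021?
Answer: 1484534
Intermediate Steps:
(671 + 783)*1021 = 1454*1021 = 1484534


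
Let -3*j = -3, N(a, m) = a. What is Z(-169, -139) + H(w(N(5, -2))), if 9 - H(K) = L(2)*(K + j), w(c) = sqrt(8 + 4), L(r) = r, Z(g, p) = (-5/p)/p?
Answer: 135242/19321 - 4*sqrt(3) ≈ 0.071538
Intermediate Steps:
Z(g, p) = -5/p**2
j = 1 (j = -1/3*(-3) = 1)
w(c) = 2*sqrt(3) (w(c) = sqrt(12) = 2*sqrt(3))
H(K) = 7 - 2*K (H(K) = 9 - 2*(K + 1) = 9 - 2*(1 + K) = 9 - (2 + 2*K) = 9 + (-2 - 2*K) = 7 - 2*K)
Z(-169, -139) + H(w(N(5, -2))) = -5/(-139)**2 + (7 - 4*sqrt(3)) = -5*1/19321 + (7 - 4*sqrt(3)) = -5/19321 + (7 - 4*sqrt(3)) = 135242/19321 - 4*sqrt(3)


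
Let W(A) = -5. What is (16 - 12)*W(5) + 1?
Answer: -19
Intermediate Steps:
(16 - 12)*W(5) + 1 = (16 - 12)*(-5) + 1 = 4*(-5) + 1 = -20 + 1 = -19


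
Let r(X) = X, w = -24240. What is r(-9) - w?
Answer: 24231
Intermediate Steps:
r(-9) - w = -9 - 1*(-24240) = -9 + 24240 = 24231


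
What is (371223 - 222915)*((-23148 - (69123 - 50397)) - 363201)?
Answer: -60075863100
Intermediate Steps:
(371223 - 222915)*((-23148 - (69123 - 50397)) - 363201) = 148308*((-23148 - 1*18726) - 363201) = 148308*((-23148 - 18726) - 363201) = 148308*(-41874 - 363201) = 148308*(-405075) = -60075863100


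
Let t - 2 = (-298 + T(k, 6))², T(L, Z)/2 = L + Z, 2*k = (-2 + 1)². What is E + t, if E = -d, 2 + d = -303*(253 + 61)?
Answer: 176371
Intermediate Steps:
k = ½ (k = (-2 + 1)²/2 = (½)*(-1)² = (½)*1 = ½ ≈ 0.50000)
d = -95144 (d = -2 - 303*(253 + 61) = -2 - 303*314 = -2 - 95142 = -95144)
T(L, Z) = 2*L + 2*Z (T(L, Z) = 2*(L + Z) = 2*L + 2*Z)
E = 95144 (E = -1*(-95144) = 95144)
t = 81227 (t = 2 + (-298 + (2*(½) + 2*6))² = 2 + (-298 + (1 + 12))² = 2 + (-298 + 13)² = 2 + (-285)² = 2 + 81225 = 81227)
E + t = 95144 + 81227 = 176371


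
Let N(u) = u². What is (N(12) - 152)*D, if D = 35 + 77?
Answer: -896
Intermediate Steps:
D = 112
(N(12) - 152)*D = (12² - 152)*112 = (144 - 152)*112 = -8*112 = -896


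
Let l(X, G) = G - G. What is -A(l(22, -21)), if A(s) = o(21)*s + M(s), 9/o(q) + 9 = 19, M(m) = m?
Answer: 0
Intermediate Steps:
l(X, G) = 0
o(q) = 9/10 (o(q) = 9/(-9 + 19) = 9/10)
A(s) = 19*s/10 (A(s) = 9*s/10 + s = 19*s/10)
-A(l(22, -21)) = -19*0/10 = -1*0 = 0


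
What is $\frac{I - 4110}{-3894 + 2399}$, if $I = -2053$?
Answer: $\frac{6163}{1495} \approx 4.1224$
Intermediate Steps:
$\frac{I - 4110}{-3894 + 2399} = \frac{-2053 - 4110}{-3894 + 2399} = - \frac{6163}{-1495} = \left(-6163\right) \left(- \frac{1}{1495}\right) = \frac{6163}{1495}$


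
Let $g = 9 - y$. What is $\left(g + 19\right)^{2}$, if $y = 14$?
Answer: $196$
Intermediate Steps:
$g = -5$ ($g = 9 - 14 = -5$)
$\left(g + 19\right)^{2} = \left(-5 + 19\right)^{2} = 14^{2} = 196$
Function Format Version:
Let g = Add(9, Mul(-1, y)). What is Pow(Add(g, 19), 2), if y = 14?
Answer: 196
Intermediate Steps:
g = -5 (g = Add(9, Mul(-1, 14)) = Add(9, -14) = -5)
Pow(Add(g, 19), 2) = Pow(Add(-5, 19), 2) = Pow(14, 2) = 196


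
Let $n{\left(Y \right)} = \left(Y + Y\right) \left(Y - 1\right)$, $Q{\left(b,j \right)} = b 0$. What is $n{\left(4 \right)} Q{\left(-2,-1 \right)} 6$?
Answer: $0$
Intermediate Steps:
$Q{\left(b,j \right)} = 0$
$n{\left(Y \right)} = 2 Y \left(-1 + Y\right)$
$n{\left(4 \right)} Q{\left(-2,-1 \right)} 6 = 2 \cdot 4 \left(-1 + 4\right) 0 \cdot 6 = 2 \cdot 4 \cdot 3 \cdot 0 \cdot 6 = 24 \cdot 0 \cdot 6 = 0 \cdot 6 = 0$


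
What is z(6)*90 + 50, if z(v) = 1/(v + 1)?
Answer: 440/7 ≈ 62.857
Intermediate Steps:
z(v) = 1/(1 + v)
z(6)*90 + 50 = 90/(1 + 6) + 50 = 90/7 + 50 = 440/7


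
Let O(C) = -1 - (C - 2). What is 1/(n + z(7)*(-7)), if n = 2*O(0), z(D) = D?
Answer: -1/47 ≈ -0.021277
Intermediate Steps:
O(C) = 1 - C (O(C) = -1 - (-2 + C) = -1 + (2 - C) = 1 - C)
n = 2 (n = 2*(1 - 1*0) = 2*(1 + 0) = 2*1 = 2)
1/(n + z(7)*(-7)) = 1/(2 + 7*(-7)) = 1/(2 - 49) = 1/(-47) = -1/47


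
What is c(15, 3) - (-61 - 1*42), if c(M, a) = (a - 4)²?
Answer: 104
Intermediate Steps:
c(M, a) = (-4 + a)²
c(15, 3) - (-61 - 1*42) = (-4 + 3)² - (-61 - 1*42) = (-1)² - (-61 - 42) = 1 - 1*(-103) = 1 + 103 = 104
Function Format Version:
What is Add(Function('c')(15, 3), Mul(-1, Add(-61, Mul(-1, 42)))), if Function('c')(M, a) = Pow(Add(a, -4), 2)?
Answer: 104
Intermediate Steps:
Function('c')(M, a) = Pow(Add(-4, a), 2)
Add(Function('c')(15, 3), Mul(-1, Add(-61, Mul(-1, 42)))) = Add(Pow(Add(-4, 3), 2), Mul(-1, Add(-61, Mul(-1, 42)))) = Add(Pow(-1, 2), Mul(-1, Add(-61, -42))) = Add(1, Mul(-1, -103)) = Add(1, 103) = 104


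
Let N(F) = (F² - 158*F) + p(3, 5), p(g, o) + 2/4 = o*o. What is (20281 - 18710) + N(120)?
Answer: -5929/2 ≈ -2964.5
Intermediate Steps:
p(g, o) = -½ + o² (p(g, o) = -½ + o*o = -½ + o²)
N(F) = 49/2 + F² - 158*F (N(F) = (F² - 158*F) + (-½ + 5²) = (F² - 158*F) + (-½ + 25) = (F² - 158*F) + 49/2 = 49/2 + F² - 158*F)
(20281 - 18710) + N(120) = (20281 - 18710) + (49/2 + 120² - 158*120) = 1571 + (49/2 + 14400 - 18960) = 1571 - 9071/2 = -5929/2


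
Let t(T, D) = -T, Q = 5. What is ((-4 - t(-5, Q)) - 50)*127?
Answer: -7493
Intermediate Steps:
((-4 - t(-5, Q)) - 50)*127 = ((-4 - (-1)*(-5)) - 50)*127 = ((-4 - 1*5) - 50)*127 = ((-4 - 5) - 50)*127 = (-9 - 50)*127 = -59*127 = -7493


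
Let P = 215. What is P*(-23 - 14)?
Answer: -7955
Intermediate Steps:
P*(-23 - 14) = 215*(-23 - 14) = 215*(-37) = -7955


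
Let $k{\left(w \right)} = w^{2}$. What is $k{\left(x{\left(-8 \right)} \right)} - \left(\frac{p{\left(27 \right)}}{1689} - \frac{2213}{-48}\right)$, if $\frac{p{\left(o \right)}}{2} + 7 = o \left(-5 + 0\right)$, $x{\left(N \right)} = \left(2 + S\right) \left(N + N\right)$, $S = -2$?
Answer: $- \frac{1241375}{27024} \approx -45.936$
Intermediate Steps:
$x{\left(N \right)} = 0$ ($x{\left(N \right)} = \left(2 - 2\right) \left(N + N\right) = 0 \cdot 2 N = 0$)
$p{\left(o \right)} = -14 - 10 o$ ($p{\left(o \right)} = -14 + 2 o \left(-5 + 0\right) = -14 + 2 o \left(-5\right) = -14 + 2 \left(- 5 o\right) = -14 - 10 o$)
$k{\left(x{\left(-8 \right)} \right)} - \left(\frac{p{\left(27 \right)}}{1689} - \frac{2213}{-48}\right) = 0^{2} - \left(\frac{-14 - 270}{1689} - \frac{2213}{-48}\right) = 0 - \left(\left(-14 - 270\right) \frac{1}{1689} - - \frac{2213}{48}\right) = 0 - \left(\left(-284\right) \frac{1}{1689} + \frac{2213}{48}\right) = 0 - \left(- \frac{284}{1689} + \frac{2213}{48}\right) = 0 - \frac{1241375}{27024} = - \frac{1241375}{27024}$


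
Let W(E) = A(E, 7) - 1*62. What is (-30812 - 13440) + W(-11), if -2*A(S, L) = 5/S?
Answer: -974903/22 ≈ -44314.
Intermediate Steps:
A(S, L) = -5/(2*S)
W(E) = -62 - 5/(2*E) (W(E) = -5/(2*E) - 1*62 = -5/(2*E) - 62 = -62 - 5/(2*E))
(-30812 - 13440) + W(-11) = (-30812 - 13440) + (-62 - 5/2/(-11)) = -44252 + (-62 - 5/2*(-1/11)) = -44252 + (-62 + 5/22) = -44252 - 1359/22 = -974903/22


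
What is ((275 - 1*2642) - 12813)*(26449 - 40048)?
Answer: 206432820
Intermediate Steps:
((275 - 1*2642) - 12813)*(26449 - 40048) = ((275 - 2642) - 12813)*(-13599) = (-2367 - 12813)*(-13599) = -15180*(-13599) = 206432820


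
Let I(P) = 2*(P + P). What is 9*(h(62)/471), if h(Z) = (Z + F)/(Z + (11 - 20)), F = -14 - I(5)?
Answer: 84/8321 ≈ 0.010095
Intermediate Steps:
I(P) = 4*P (I(P) = 2*(2*P) = 4*P)
F = -34 (F = -14 - 4*5 = -14 - 1*20 = -14 - 20 = -34)
h(Z) = (-34 + Z)/(-9 + Z) (h(Z) = (Z - 34)/(Z + (11 - 20)) = (-34 + Z)/(Z - 9) = (-34 + Z)/(-9 + Z))
9*(h(62)/471) = 9*(((-34 + 62)/(-9 + 62))/471) = 9*((28/53)*(1/471)) = 9*(28/24963) = 84/8321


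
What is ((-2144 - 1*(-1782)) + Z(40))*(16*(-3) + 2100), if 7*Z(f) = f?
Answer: -5117688/7 ≈ -7.3110e+5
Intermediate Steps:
Z(f) = f/7
((-2144 - 1*(-1782)) + Z(40))*(16*(-3) + 2100) = ((-2144 - 1*(-1782)) + (⅐)*40)*(16*(-3) + 2100) = ((-2144 + 1782) + 40/7)*(-48 + 2100) = (-362 + 40/7)*2052 = -2494/7*2052 = -5117688/7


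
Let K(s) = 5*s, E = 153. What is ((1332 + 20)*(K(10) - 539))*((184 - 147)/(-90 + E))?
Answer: -8153912/21 ≈ -3.8828e+5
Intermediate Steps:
((1332 + 20)*(K(10) - 539))*((184 - 147)/(-90 + E)) = ((1332 + 20)*(5*10 - 539))*((184 - 147)/(-90 + 153)) = (1352*(50 - 539))*(37/63) = (1352*(-489))*(37*(1/63)) = -661128*37/63 = -8153912/21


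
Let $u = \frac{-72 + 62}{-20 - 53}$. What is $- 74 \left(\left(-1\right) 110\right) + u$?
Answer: $\frac{594230}{73} \approx 8140.1$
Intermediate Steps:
$u = \frac{10}{73}$ ($u = - \frac{10}{-73} = \left(-10\right) \left(- \frac{1}{73}\right) = \frac{10}{73} \approx 0.13699$)
$- 74 \left(\left(-1\right) 110\right) + u = - 74 \left(\left(-1\right) 110\right) + \frac{10}{73} = \left(-74\right) \left(-110\right) + \frac{10}{73} = 8140 + \frac{10}{73} = \frac{594230}{73}$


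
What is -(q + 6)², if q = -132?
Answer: -15876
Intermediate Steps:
-(q + 6)² = -(-132 + 6)² = -1*(-126)² = -1*15876 = -15876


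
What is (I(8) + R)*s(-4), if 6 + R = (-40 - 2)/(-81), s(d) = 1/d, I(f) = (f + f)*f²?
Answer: -6875/27 ≈ -254.63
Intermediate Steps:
I(f) = 2*f³ (I(f) = (2*f)*f² = 2*f³)
R = -148/27 (R = -6 + (-40 - 2)/(-81) = -6 - 42*(-1/81) = -6 + 14/27 = -148/27 ≈ -5.4815)
(I(8) + R)*s(-4) = (2*8³ - 148/27)/(-4) = (2*512 - 148/27)*(-¼) = (1024 - 148/27)*(-¼) = (27500/27)*(-¼) = -6875/27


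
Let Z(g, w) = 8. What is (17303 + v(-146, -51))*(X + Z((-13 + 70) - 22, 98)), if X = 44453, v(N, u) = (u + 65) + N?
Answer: 763439831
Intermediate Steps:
v(N, u) = 65 + N + u (v(N, u) = (65 + u) + N = 65 + N + u)
(17303 + v(-146, -51))*(X + Z((-13 + 70) - 22, 98)) = (17303 + (65 - 146 - 51))*(44453 + 8) = (17303 - 132)*44461 = 17171*44461 = 763439831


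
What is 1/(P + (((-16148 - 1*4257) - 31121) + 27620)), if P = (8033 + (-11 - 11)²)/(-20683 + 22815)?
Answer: -2132/50959075 ≈ -4.1838e-5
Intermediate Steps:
P = 8517/2132 (P = (8033 + (-22)²)/2132 = (8033 + 484)*(1/2132) = 8517*(1/2132) = 8517/2132 ≈ 3.9948)
1/(P + (((-16148 - 1*4257) - 31121) + 27620)) = 1/(8517/2132 + (((-16148 - 1*4257) - 31121) + 27620)) = 1/(8517/2132 + (((-16148 - 4257) - 31121) + 27620)) = 1/(8517/2132 + ((-20405 - 31121) + 27620)) = 1/(8517/2132 + (-51526 + 27620)) = 1/(8517/2132 - 23906) = 1/(-50959075/2132) = -2132/50959075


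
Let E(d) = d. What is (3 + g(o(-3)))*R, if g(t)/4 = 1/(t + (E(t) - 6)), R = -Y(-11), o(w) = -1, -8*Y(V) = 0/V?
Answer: 0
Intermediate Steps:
Y(V) = 0 (Y(V) = -0/V = -⅛*0 = 0)
R = 0 (R = -1*0 = 0)
g(t) = 4/(-6 + 2*t) (g(t) = 4/(t + (t - 6)) = 4/(t + (-6 + t)) = 4/(-6 + 2*t))
(3 + g(o(-3)))*R = (3 + 2/(-3 - 1))*0 = (3 + 2/(-4))*0 = (3 + 2*(-¼))*0 = (3 - ½)*0 = (5/2)*0 = 0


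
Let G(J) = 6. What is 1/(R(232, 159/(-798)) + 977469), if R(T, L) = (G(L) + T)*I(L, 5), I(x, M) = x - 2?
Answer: 19/18561966 ≈ 1.0236e-6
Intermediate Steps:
I(x, M) = -2 + x
R(T, L) = (-2 + L)*(6 + T) (R(T, L) = (6 + T)*(-2 + L) = (-2 + L)*(6 + T))
1/(R(232, 159/(-798)) + 977469) = 1/((-2 + 159/(-798))*(6 + 232) + 977469) = 1/((-2 + 159*(-1/798))*238 + 977469) = 1/((-2 - 53/266)*238 + 977469) = 1/(-585/266*238 + 977469) = 1/(-9945/19 + 977469) = 1/(18561966/19) = 19/18561966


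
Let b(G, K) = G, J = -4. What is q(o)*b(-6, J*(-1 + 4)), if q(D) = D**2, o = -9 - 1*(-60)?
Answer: -15606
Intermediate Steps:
o = 51 (o = -9 + 60 = 51)
q(o)*b(-6, J*(-1 + 4)) = 51**2*(-6) = 2601*(-6) = -15606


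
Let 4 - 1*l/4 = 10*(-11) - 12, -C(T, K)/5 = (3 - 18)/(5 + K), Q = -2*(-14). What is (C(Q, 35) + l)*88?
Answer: 44517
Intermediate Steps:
Q = 28
C(T, K) = 75/(5 + K) (C(T, K) = -5*(3 - 18)/(5 + K) = -(-75)/(5 + K) = 75/(5 + K))
l = 504 (l = 16 - 4*(10*(-11) - 12) = 16 - 4*(-110 - 12) = 16 - 4*(-122) = 16 + 488 = 504)
(C(Q, 35) + l)*88 = (75/(5 + 35) + 504)*88 = (75/40 + 504)*88 = (75*(1/40) + 504)*88 = (15/8 + 504)*88 = (4047/8)*88 = 44517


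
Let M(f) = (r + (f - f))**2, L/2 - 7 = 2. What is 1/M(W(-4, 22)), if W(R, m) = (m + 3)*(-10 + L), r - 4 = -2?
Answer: 1/4 ≈ 0.25000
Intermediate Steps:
r = 2 (r = 4 - 2 = 2)
L = 18 (L = 14 + 2*2 = 14 + 4 = 18)
W(R, m) = 24 + 8*m (W(R, m) = (m + 3)*(-10 + 18) = (3 + m)*8 = 24 + 8*m)
M(f) = 4 (M(f) = (2 + (f - f))**2 = (2 + 0)**2 = 2**2 = 4)
1/M(W(-4, 22)) = 1/4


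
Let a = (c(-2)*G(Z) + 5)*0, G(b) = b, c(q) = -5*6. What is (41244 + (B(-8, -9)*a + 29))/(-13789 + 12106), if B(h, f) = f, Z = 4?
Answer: -41273/1683 ≈ -24.523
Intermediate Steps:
c(q) = -30
a = 0 (a = (-30*4 + 5)*0 = (-120 + 5)*0 = -115*0 = 0)
(41244 + (B(-8, -9)*a + 29))/(-13789 + 12106) = (41244 + (-9*0 + 29))/(-13789 + 12106) = (41244 + (0 + 29))/(-1683) = (41244 + 29)*(-1/1683) = 41273*(-1/1683) = -41273/1683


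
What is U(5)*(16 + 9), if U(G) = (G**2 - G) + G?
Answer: 625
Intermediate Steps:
U(G) = G**2
U(5)*(16 + 9) = 5**2*(16 + 9) = 25*25 = 625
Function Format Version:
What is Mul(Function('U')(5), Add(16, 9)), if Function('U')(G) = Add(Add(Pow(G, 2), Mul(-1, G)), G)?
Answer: 625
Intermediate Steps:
Function('U')(G) = Pow(G, 2)
Mul(Function('U')(5), Add(16, 9)) = Mul(Pow(5, 2), Add(16, 9)) = Mul(25, 25) = 625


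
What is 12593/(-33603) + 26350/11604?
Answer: 41072771/21662734 ≈ 1.8960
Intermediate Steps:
12593/(-33603) + 26350/11604 = 12593*(-1/33603) + 26350*(1/11604) = -12593/33603 + 13175/5802 = 41072771/21662734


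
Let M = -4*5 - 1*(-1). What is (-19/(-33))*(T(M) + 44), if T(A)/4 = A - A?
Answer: 76/3 ≈ 25.333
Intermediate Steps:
M = -19 (M = -20 + 1 = -19)
T(A) = 0 (T(A) = 4*(A - A) = 4*0 = 0)
(-19/(-33))*(T(M) + 44) = (-19/(-33))*(0 + 44) = -19*(-1/33)*44 = (19/33)*44 = 76/3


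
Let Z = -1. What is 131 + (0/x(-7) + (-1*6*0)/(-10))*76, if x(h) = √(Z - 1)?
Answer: 131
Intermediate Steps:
x(h) = I*√2 (x(h) = √(-1 - 1) = √(-2) = I*√2)
131 + (0/x(-7) + (-1*6*0)/(-10))*76 = 131 + (0/((I*√2)) + (-1*6*0)/(-10))*76 = 131 + (0*(-I*√2/2) - 6*0*(-⅒))*76 = 131 + (0 + 0*(-⅒))*76 = 131 + (0 + 0)*76 = 131 + 0*76 = 131 + 0 = 131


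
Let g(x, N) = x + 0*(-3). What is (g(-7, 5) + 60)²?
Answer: 2809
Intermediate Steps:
g(x, N) = x (g(x, N) = x + 0 = x)
(g(-7, 5) + 60)² = (-7 + 60)² = 53² = 2809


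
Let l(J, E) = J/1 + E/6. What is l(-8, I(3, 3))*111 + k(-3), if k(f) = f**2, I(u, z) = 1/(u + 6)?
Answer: -15785/18 ≈ -876.94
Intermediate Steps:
I(u, z) = 1/(6 + u)
l(J, E) = J + E/6 (l(J, E) = J*1 + E*(1/6) = J + E/6)
l(-8, I(3, 3))*111 + k(-3) = (-8 + 1/(6*(6 + 3)))*111 + (-3)**2 = (-8 + (1/6)/9)*111 + 9 = (-8 + (1/6)*(1/9))*111 + 9 = (-8 + 1/54)*111 + 9 = -431/54*111 + 9 = -15947/18 + 9 = -15785/18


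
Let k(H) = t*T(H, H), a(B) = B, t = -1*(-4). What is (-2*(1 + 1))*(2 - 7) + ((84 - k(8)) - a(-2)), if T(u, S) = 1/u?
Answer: 211/2 ≈ 105.50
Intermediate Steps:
t = 4
k(H) = 4/H
(-2*(1 + 1))*(2 - 7) + ((84 - k(8)) - a(-2)) = (-2*(1 + 1))*(2 - 7) + ((84 - 4/8) - 1*(-2)) = -2*2*(-5) + ((84 - 4/8) + 2) = -4*(-5) + ((84 - 1*1/2) + 2) = 20 + ((84 - 1/2) + 2) = 20 + (167/2 + 2) = 20 + 171/2 = 211/2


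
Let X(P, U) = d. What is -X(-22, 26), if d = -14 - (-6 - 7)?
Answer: 1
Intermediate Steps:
d = -1 (d = -14 - 1*(-13) = -14 + 13 = -1)
X(P, U) = -1
-X(-22, 26) = -1*(-1) = 1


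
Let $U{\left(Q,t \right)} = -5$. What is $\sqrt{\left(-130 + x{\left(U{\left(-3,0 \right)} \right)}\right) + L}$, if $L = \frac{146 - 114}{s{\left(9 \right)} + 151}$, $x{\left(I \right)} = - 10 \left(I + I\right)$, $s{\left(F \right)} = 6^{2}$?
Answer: $\frac{i \sqrt{1043086}}{187} \approx 5.4616 i$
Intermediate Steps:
$s{\left(F \right)} = 36$
$x{\left(I \right)} = - 20 I$ ($x{\left(I \right)} = - 10 \cdot 2 I = - 20 I$)
$L = \frac{32}{187}$ ($L = \frac{146 - 114}{36 + 151} = \frac{32}{187} \approx 0.17112$)
$\sqrt{\left(-130 + x{\left(U{\left(-3,0 \right)} \right)}\right) + L} = \sqrt{\left(-130 - -100\right) + \frac{32}{187}} = \sqrt{\left(-130 + 100\right) + \frac{32}{187}} = \sqrt{-30 + \frac{32}{187}} = \sqrt{- \frac{5578}{187}} = \frac{i \sqrt{1043086}}{187}$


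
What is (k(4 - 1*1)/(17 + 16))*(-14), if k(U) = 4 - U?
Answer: -14/33 ≈ -0.42424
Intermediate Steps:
(k(4 - 1*1)/(17 + 16))*(-14) = ((4 - (4 - 1*1))/(17 + 16))*(-14) = ((4 - (4 - 1))/33)*(-14) = ((4 - 1*3)/33)*(-14) = ((4 - 3)/33)*(-14) = ((1/33)*1)*(-14) = (1/33)*(-14) = -14/33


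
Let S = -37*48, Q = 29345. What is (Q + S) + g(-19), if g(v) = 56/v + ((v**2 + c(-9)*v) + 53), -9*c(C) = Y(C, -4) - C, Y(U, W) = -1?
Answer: 4787477/171 ≈ 27997.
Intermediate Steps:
c(C) = 1/9 + C/9 (c(C) = -(-1 - C)/9 = 1/9 + C/9)
g(v) = 53 + v**2 + 56/v - 8*v/9 (g(v) = 56/v + ((v**2 + (1/9 + (1/9)*(-9))*v) + 53) = 56/v + ((v**2 + (1/9 - 1)*v) + 53) = 56/v + ((v**2 - 8*v/9) + 53) = 56/v + (53 + v**2 - 8*v/9) = 53 + v**2 + 56/v - 8*v/9)
S = -1776
(Q + S) + g(-19) = (29345 - 1776) + (53 + (-19)**2 + 56/(-19) - 8/9*(-19)) = 27569 + (53 + 361 + 56*(-1/19) + 152/9) = 27569 + (53 + 361 - 56/19 + 152/9) = 27569 + 73178/171 = 4787477/171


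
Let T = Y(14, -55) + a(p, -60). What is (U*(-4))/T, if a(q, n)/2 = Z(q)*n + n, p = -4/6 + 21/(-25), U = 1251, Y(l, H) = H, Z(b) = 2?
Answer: 5004/415 ≈ 12.058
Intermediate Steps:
p = -113/75 (p = -4*⅙ + 21*(-1/25) = -⅔ - 21/25 = -113/75 ≈ -1.5067)
a(q, n) = 6*n (a(q, n) = 2*(2*n + n) = 2*(3*n) = 6*n)
T = -415 (T = -55 + 6*(-60) = -55 - 360 = -415)
(U*(-4))/T = (1251*(-4))/(-415) = -5004*(-1/415) = 5004/415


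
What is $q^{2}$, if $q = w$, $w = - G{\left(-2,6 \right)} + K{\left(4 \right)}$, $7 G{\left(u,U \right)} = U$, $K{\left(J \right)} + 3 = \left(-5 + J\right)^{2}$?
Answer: $\frac{400}{49} \approx 8.1633$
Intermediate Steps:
$K{\left(J \right)} = -3 + \left(-5 + J\right)^{2}$
$G{\left(u,U \right)} = \frac{U}{7}$
$w = - \frac{20}{7}$ ($w = - \frac{6}{7} - \left(3 - \left(-5 + 4\right)^{2}\right) = \left(-1\right) \frac{6}{7} - \left(3 - \left(-1\right)^{2}\right) = - \frac{6}{7} + \left(-3 + 1\right) = - \frac{6}{7} - 2 = - \frac{20}{7} \approx -2.8571$)
$q = - \frac{20}{7} \approx -2.8571$
$q^{2} = \left(- \frac{20}{7}\right)^{2} = \frac{400}{49}$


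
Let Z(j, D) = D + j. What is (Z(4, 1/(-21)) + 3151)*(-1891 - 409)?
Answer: -152384200/21 ≈ -7.2564e+6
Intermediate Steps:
(Z(4, 1/(-21)) + 3151)*(-1891 - 409) = ((1/(-21) + 4) + 3151)*(-1891 - 409) = ((-1/21 + 4) + 3151)*(-2300) = (83/21 + 3151)*(-2300) = (66254/21)*(-2300) = -152384200/21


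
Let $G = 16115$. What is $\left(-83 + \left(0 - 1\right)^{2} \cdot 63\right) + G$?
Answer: $16095$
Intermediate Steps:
$\left(-83 + \left(0 - 1\right)^{2} \cdot 63\right) + G = \left(-83 + \left(0 - 1\right)^{2} \cdot 63\right) + 16115 = \left(-83 + \left(-1\right)^{2} \cdot 63\right) + 16115 = \left(-83 + 1 \cdot 63\right) + 16115 = \left(-83 + 63\right) + 16115 = -20 + 16115 = 16095$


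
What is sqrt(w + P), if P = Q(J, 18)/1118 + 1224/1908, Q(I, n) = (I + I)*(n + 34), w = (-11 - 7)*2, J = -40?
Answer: I*sqrt(202972298)/2279 ≈ 6.2514*I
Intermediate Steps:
w = -36 (w = -18*2 = -36)
Q(I, n) = 2*I*(34 + n) (Q(I, n) = (2*I)*(34 + n) = 2*I*(34 + n))
P = -7018/2279 (P = (2*(-40)*(34 + 18))/1118 + 1224/1908 = (2*(-40)*52)*(1/1118) + 1224*(1/1908) = -4160*1/1118 + 34/53 = -160/43 + 34/53 = -7018/2279 ≈ -3.0794)
sqrt(w + P) = sqrt(-36 - 7018/2279) = sqrt(-89062/2279) = I*sqrt(202972298)/2279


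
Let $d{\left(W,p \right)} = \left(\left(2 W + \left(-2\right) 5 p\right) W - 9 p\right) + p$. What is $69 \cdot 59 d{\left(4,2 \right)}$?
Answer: $-260544$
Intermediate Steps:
$d{\left(W,p \right)} = - 8 p + W \left(- 10 p + 2 W\right)$ ($d{\left(W,p \right)} = \left(\left(2 W - 10 p\right) W - 9 p\right) + p = \left(\left(- 10 p + 2 W\right) W - 9 p\right) + p = \left(W \left(- 10 p + 2 W\right) - 9 p\right) + p = \left(- 9 p + W \left(- 10 p + 2 W\right)\right) + p = - 8 p + W \left(- 10 p + 2 W\right)$)
$69 \cdot 59 d{\left(4,2 \right)} = 69 \cdot 59 \left(\left(-8\right) 2 + 2 \cdot 4^{2} - 40 \cdot 2\right) = 4071 \left(-16 + 2 \cdot 16 - 80\right) = 4071 \left(-16 + 32 - 80\right) = 4071 \left(-64\right) = -260544$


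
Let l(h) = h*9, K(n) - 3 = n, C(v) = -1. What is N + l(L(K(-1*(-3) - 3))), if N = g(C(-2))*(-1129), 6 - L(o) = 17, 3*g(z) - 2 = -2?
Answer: -99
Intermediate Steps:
g(z) = 0 (g(z) = ⅔ + (⅓)*(-2) = ⅔ - ⅔ = 0)
K(n) = 3 + n
L(o) = -11 (L(o) = 6 - 1*17 = 6 - 17 = -11)
l(h) = 9*h
N = 0 (N = 0*(-1129) = 0)
N + l(L(K(-1*(-3) - 3))) = 0 + 9*(-11) = 0 - 99 = -99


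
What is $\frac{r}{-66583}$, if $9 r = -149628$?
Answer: $\frac{49876}{199749} \approx 0.24969$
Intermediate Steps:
$r = - \frac{49876}{3}$ ($r = \frac{1}{9} \left(-149628\right) = - \frac{49876}{3} \approx -16625.0$)
$\frac{r}{-66583} = - \frac{49876}{3 \left(-66583\right)} = \left(- \frac{49876}{3}\right) \left(- \frac{1}{66583}\right) = \frac{49876}{199749}$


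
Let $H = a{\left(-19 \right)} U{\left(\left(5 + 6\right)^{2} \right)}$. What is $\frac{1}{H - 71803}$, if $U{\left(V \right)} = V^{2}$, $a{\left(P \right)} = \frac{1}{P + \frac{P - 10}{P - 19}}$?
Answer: $- \frac{63}{4574167} \approx -1.3773 \cdot 10^{-5}$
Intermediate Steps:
$a{\left(P \right)} = \frac{1}{P + \frac{-10 + P}{-19 + P}}$
$H = - \frac{50578}{63}$ ($H = \frac{19 - -19}{10 - \left(-19\right)^{2} + 18 \left(-19\right)} \left(\left(5 + 6\right)^{2}\right)^{2} = \frac{19 + 19}{10 - 361 - 342} \left(11^{2}\right)^{2} = \frac{1}{10 - 361 - 342} \cdot 38 \cdot 121^{2} = \frac{1}{-693} \cdot 38 \cdot 14641 = \left(- \frac{1}{693}\right) 38 \cdot 14641 = \left(- \frac{38}{693}\right) 14641 = - \frac{50578}{63} \approx -802.83$)
$\frac{1}{H - 71803} = \frac{1}{- \frac{50578}{63} - 71803} = \frac{1}{- \frac{4574167}{63}} = - \frac{63}{4574167}$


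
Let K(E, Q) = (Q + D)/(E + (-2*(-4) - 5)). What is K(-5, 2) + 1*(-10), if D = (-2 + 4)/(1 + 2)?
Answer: -34/3 ≈ -11.333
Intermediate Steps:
D = ⅔ (D = 2/3 = 2*(⅓) = ⅔ ≈ 0.66667)
K(E, Q) = (⅔ + Q)/(3 + E) (K(E, Q) = (Q + ⅔)/(E + (-2*(-4) - 5)) = (⅔ + Q)/(E + (8 - 5)) = (⅔ + Q)/(E + 3) = (⅔ + Q)/(3 + E))
K(-5, 2) + 1*(-10) = (⅔ + 2)/(3 - 5) + 1*(-10) = (8/3)/(-2) - 10 = -½*8/3 - 10 = -4/3 - 10 = -34/3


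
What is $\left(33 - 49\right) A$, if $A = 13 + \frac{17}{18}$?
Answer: $- \frac{2008}{9} \approx -223.11$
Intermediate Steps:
$A = \frac{251}{18}$ ($A = 13 + 17 \cdot \frac{1}{18} = 13 + \frac{17}{18} = \frac{251}{18} \approx 13.944$)
$\left(33 - 49\right) A = \left(33 - 49\right) \frac{251}{18} = \left(-16\right) \frac{251}{18} = - \frac{2008}{9}$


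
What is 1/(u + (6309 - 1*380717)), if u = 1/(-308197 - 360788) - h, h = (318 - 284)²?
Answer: -668985/251246682541 ≈ -2.6627e-6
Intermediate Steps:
h = 1156 (h = 34² = 1156)
u = -773346661/668985 (u = 1/(-308197 - 360788) - 1*1156 = 1/(-668985) - 1156 = -1/668985 - 1156 = -773346661/668985 ≈ -1156.0)
1/(u + (6309 - 1*380717)) = 1/(-773346661/668985 + (6309 - 1*380717)) = 1/(-773346661/668985 + (6309 - 380717)) = 1/(-773346661/668985 - 374408) = 1/(-251246682541/668985) = -668985/251246682541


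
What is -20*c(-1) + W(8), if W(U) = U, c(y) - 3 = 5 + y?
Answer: -132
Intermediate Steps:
c(y) = 8 + y (c(y) = 3 + (5 + y) = 8 + y)
-20*c(-1) + W(8) = -20*(8 - 1) + 8 = -20*7 + 8 = -140 + 8 = -132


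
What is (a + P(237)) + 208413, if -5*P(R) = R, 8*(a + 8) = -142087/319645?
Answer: 532803578329/2557160 ≈ 2.0836e+5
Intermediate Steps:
a = -20599367/2557160 (a = -8 + (-142087/319645)/8 = -8 + (-142087*1/319645)/8 = -8 + (⅛)*(-142087/319645) = -8 - 142087/2557160 = -20599367/2557160 ≈ -8.0556)
P(R) = -R/5
(a + P(237)) + 208413 = (-20599367/2557160 - ⅕*237) + 208413 = (-20599367/2557160 - 237/5) + 208413 = -141808751/2557160 + 208413 = 532803578329/2557160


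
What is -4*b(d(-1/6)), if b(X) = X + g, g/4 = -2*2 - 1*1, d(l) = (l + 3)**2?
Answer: 431/9 ≈ 47.889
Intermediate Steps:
d(l) = (3 + l)**2
g = -20 (g = 4*(-2*2 - 1*1) = 4*(-4 - 1) = 4*(-5) = -20)
b(X) = -20 + X (b(X) = X - 20 = -20 + X)
-4*b(d(-1/6)) = -4*(-20 + (3 - 1/6)**2) = -4*(-20 + (17/6)**2) = -4*(-20 + 289/36) = -4*(-431/36) = 431/9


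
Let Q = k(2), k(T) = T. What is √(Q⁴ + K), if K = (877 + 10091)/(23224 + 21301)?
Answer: 2*√322079602/8905 ≈ 4.0307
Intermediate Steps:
Q = 2
K = 10968/44525 ≈ 0.24633
√(Q⁴ + K) = √(2⁴ + 10968/44525) = √(16 + 10968/44525) = √(723368/44525) = 2*√322079602/8905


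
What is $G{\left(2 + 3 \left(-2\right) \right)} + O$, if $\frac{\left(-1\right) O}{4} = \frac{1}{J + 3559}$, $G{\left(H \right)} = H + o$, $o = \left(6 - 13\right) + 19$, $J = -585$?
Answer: $\frac{11894}{1487} \approx 7.9987$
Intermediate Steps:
$o = 12$ ($o = -7 + 19 = 12$)
$G{\left(H \right)} = 12 + H$ ($G{\left(H \right)} = H + 12 = 12 + H$)
$O = - \frac{2}{1487}$ ($O = - \frac{4}{-585 + 3559} = - \frac{4}{2974} = \left(-4\right) \frac{1}{2974} = - \frac{2}{1487} \approx -0.001345$)
$G{\left(2 + 3 \left(-2\right) \right)} + O = \left(12 + \left(2 + 3 \left(-2\right)\right)\right) - \frac{2}{1487} = \left(12 + \left(2 - 6\right)\right) - \frac{2}{1487} = \left(12 - 4\right) - \frac{2}{1487} = 8 - \frac{2}{1487} = \frac{11894}{1487}$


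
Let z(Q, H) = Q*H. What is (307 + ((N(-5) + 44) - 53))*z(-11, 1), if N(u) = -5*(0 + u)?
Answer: -3553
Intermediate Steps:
z(Q, H) = H*Q
N(u) = -5*u
(307 + ((N(-5) + 44) - 53))*z(-11, 1) = (307 + ((-5*(-5) + 44) - 53))*(1*(-11)) = (307 + ((25 + 44) - 53))*(-11) = (307 + (69 - 53))*(-11) = (307 + 16)*(-11) = 323*(-11) = -3553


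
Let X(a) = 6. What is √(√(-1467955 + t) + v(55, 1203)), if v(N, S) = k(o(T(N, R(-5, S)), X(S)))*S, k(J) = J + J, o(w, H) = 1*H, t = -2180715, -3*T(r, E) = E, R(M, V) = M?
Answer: √(14436 + I*√3648670) ≈ 120.41 + 7.9318*I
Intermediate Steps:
T(r, E) = -E/3
o(w, H) = H
k(J) = 2*J
v(N, S) = 12*S (v(N, S) = (2*6)*S = 12*S)
√(√(-1467955 + t) + v(55, 1203)) = √(√(-1467955 - 2180715) + 12*1203) = √(√(-3648670) + 14436) = √(I*√3648670 + 14436) = √(14436 + I*√3648670)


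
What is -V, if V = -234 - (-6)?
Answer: 228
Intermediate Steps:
V = -228 (V = -234 - 1*(-6) = -234 + 6 = -228)
-V = -1*(-228) = 228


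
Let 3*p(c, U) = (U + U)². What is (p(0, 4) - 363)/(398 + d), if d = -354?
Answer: -1025/132 ≈ -7.7652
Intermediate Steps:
p(c, U) = 4*U²/3 (p(c, U) = (U + U)²/3 = (2*U)²/3 = (4*U²)/3 = 4*U²/3)
(p(0, 4) - 363)/(398 + d) = ((4/3)*4² - 363)/(398 - 354) = ((4/3)*16 - 363)/44 = (64/3 - 363)*(1/44) = -1025/3*1/44 = -1025/132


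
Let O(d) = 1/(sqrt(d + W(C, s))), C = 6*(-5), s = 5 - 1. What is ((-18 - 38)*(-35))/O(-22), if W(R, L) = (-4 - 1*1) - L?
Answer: 1960*I*sqrt(31) ≈ 10913.0*I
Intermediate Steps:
s = 4
C = -30
W(R, L) = -5 - L (W(R, L) = (-4 - 1) - L = -5 - L)
O(d) = 1/sqrt(-9 + d) (O(d) = 1/(sqrt(d + (-5 - 1*4))) = 1/(sqrt(d + (-5 - 4))) = 1/(sqrt(d - 9)) = 1/(sqrt(-9 + d)) = 1/sqrt(-9 + d))
((-18 - 38)*(-35))/O(-22) = ((-18 - 38)*(-35))/(1/sqrt(-9 - 22)) = (-56*(-35))/(1/sqrt(-31)) = 1960/((-I*sqrt(31)/31)) = 1960*(I*sqrt(31)) = 1960*I*sqrt(31)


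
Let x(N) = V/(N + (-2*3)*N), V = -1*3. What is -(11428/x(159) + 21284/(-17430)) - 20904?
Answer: -26574848018/8715 ≈ -3.0493e+6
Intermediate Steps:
V = -3
x(N) = 3/(5*N) (x(N) = -3/(N + (-2*3)*N) = -3/(N - 6*N) = -3*(-1/(5*N)) = -(-3)/(5*N) = 3/(5*N))
-(11428/x(159) + 21284/(-17430)) - 20904 = -(11428/(((⅗)/159)) + 21284/(-17430)) - 20904 = -(11428/(((⅗)*(1/159))) + 21284*(-1/17430)) - 20904 = -(11428/(1/265) - 10642/8715) - 20904 = -(11428*265 - 10642/8715) - 20904 = -(3028420 - 10642/8715) - 20904 = -1*26392669658/8715 - 20904 = -26392669658/8715 - 20904 = -26574848018/8715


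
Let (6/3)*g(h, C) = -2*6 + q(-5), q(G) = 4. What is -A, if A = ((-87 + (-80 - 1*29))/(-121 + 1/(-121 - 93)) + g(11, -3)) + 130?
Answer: -3304714/25895 ≈ -127.62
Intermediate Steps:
g(h, C) = -4 (g(h, C) = (-2*6 + 4)/2 = (-12 + 4)/2 = (½)*(-8) = -4)
A = 3304714/25895 (A = ((-87 + (-80 - 1*29))/(-121 + 1/(-121 - 93)) - 4) + 130 = ((-87 + (-80 - 29))/(-121 + 1/(-214)) - 4) + 130 = ((-87 - 109)/(-121 - 1/214) - 4) + 130 = (-196/(-25895/214) - 4) + 130 = (-196*(-214/25895) - 4) + 130 = (41944/25895 - 4) + 130 = -61636/25895 + 130 = 3304714/25895 ≈ 127.62)
-A = -1*3304714/25895 = -3304714/25895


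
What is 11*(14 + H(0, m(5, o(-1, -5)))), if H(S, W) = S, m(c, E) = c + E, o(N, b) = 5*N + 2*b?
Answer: 154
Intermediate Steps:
o(N, b) = 2*b + 5*N
m(c, E) = E + c
11*(14 + H(0, m(5, o(-1, -5)))) = 11*(14 + 0) = 11*14 = 154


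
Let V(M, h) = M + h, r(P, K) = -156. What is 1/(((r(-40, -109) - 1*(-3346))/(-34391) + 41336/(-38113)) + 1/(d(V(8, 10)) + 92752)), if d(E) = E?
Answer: -121597737856910/143158277559237 ≈ -0.84939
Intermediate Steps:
1/(((r(-40, -109) - 1*(-3346))/(-34391) + 41336/(-38113)) + 1/(d(V(8, 10)) + 92752)) = 1/(((-156 - 1*(-3346))/(-34391) + 41336/(-38113)) + 1/((8 + 10) + 92752)) = 1/(((-156 + 3346)*(-1/34391) + 41336*(-1/38113)) + 1/(18 + 92752)) = 1/((3190*(-1/34391) - 41336/38113) + 1/92770) = 1/((-3190/34391 - 41336/38113) + 1/92770) = 1/(-1543166846/1310744183 + 1/92770) = 1/(-143158277559237/121597737856910) = -121597737856910/143158277559237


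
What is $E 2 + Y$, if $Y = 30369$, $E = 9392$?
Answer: $49153$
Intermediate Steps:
$E 2 + Y = 9392 \cdot 2 + 30369 = 18784 + 30369 = 49153$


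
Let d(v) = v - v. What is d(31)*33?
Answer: 0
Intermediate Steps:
d(v) = 0
d(31)*33 = 0*33 = 0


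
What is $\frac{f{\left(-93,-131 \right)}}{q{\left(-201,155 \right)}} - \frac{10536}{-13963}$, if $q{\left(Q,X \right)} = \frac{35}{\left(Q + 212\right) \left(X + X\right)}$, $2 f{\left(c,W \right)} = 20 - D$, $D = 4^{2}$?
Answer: $\frac{19119284}{97741} \approx 195.61$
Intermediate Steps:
$D = 16$
$f{\left(c,W \right)} = 2$ ($f{\left(c,W \right)} = \frac{20 - 16}{2} = \frac{1}{2} \cdot 4 = 2$)
$q{\left(Q,X \right)} = \frac{35}{2 X \left(212 + Q\right)}$ ($q{\left(Q,X \right)} = \frac{35}{\left(212 + Q\right) 2 X} = \frac{35}{2 X \left(212 + Q\right)}$)
$\frac{f{\left(-93,-131 \right)}}{q{\left(-201,155 \right)}} - \frac{10536}{-13963} = \frac{2}{\frac{35}{2} \cdot \frac{1}{155} \frac{1}{212 - 201}} - \frac{10536}{-13963} = \frac{2}{\frac{35}{2} \cdot \frac{1}{155} \cdot \frac{1}{11}} - - \frac{10536}{13963} = \frac{2}{\frac{35}{2} \cdot \frac{1}{155} \cdot \frac{1}{11}} + \frac{10536}{13963} = \frac{2}{\frac{7}{682}} + \frac{10536}{13963} = 2 \cdot \frac{682}{7} + \frac{10536}{13963} = \frac{1364}{7} + \frac{10536}{13963} = \frac{19119284}{97741}$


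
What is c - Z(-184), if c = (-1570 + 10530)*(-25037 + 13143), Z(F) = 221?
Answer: -106570461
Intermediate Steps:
c = -106570240 (c = 8960*(-11894) = -106570240)
c - Z(-184) = -106570240 - 1*221 = -106570240 - 221 = -106570461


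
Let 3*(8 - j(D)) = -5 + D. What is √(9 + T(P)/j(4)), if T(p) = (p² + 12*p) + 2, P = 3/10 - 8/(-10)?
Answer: 3*√3047/50 ≈ 3.3120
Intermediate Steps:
P = 11/10 (P = 3*(⅒) - 8*(-⅒) = 3/10 + ⅘ = 11/10 ≈ 1.1000)
j(D) = 29/3 - D/3 (j(D) = 8 - (-5 + D)/3 = 8 + (5/3 - D/3) = 29/3 - D/3)
T(p) = 2 + p² + 12*p
√(9 + T(P)/j(4)) = √(9 + (2 + (11/10)² + 12*(11/10))/(29/3 - ⅓*4)) = √(9 + (2 + 121/100 + 66/5)/(29/3 - 4/3)) = √(9 + 1641/(100*(25/3))) = √(9 + (1641/100)*(3/25)) = √(9 + 4923/2500) = √(27423/2500) = 3*√3047/50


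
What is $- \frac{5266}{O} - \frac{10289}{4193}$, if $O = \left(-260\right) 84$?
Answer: $- \frac{14473673}{6541080} \approx -2.2127$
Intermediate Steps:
$O = -21840$
$- \frac{5266}{O} - \frac{10289}{4193} = - \frac{5266}{-21840} - \frac{10289}{4193} = \left(-5266\right) \left(- \frac{1}{21840}\right) - \frac{10289}{4193} = \frac{2633}{10920} - \frac{10289}{4193} = - \frac{14473673}{6541080}$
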